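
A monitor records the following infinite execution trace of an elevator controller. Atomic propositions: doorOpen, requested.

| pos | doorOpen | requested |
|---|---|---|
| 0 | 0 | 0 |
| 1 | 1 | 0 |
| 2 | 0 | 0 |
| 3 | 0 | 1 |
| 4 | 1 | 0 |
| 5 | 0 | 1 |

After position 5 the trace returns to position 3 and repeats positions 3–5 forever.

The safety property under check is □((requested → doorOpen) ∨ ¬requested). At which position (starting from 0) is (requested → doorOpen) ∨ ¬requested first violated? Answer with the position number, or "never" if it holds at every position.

3

Check (requested → doorOpen) ∨ ¬requested at each position in order: 0 ✓, 1 ✓, 2 ✓.
At position 3 the labels are {requested}, so (requested → doorOpen) ∨ ¬requested is false there. This is the first violation.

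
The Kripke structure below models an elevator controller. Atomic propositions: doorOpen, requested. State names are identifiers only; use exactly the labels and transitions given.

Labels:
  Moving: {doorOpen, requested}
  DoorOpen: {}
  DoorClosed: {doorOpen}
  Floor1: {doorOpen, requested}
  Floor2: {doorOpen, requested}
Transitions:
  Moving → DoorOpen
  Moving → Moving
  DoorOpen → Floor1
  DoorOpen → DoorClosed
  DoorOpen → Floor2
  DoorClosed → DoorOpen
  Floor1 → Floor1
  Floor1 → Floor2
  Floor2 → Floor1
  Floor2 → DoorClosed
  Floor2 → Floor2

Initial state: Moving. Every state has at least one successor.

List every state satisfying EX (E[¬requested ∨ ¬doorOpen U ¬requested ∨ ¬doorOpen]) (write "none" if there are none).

{Moving, DoorOpen, DoorClosed, Floor2}

States satisfying E[¬requested ∨ ¬doorOpen U ¬requested ∨ ¬doorOpen]: {DoorOpen, DoorClosed}.
States satisfying EX (E[¬requested ∨ ¬doorOpen U ¬requested ∨ ¬doorOpen]): {Moving, DoorOpen, DoorClosed, Floor2}.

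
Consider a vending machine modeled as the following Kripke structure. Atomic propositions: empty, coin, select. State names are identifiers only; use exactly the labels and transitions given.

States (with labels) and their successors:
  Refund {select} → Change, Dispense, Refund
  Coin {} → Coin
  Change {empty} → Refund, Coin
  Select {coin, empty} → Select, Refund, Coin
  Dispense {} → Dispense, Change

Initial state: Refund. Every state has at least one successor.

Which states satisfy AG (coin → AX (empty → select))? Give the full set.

States satisfying coin → AX (empty → select): {Refund, Coin, Change, Dispense}.
States satisfying AG (coin → AX (empty → select)): {Refund, Coin, Change, Dispense}.

{Refund, Coin, Change, Dispense}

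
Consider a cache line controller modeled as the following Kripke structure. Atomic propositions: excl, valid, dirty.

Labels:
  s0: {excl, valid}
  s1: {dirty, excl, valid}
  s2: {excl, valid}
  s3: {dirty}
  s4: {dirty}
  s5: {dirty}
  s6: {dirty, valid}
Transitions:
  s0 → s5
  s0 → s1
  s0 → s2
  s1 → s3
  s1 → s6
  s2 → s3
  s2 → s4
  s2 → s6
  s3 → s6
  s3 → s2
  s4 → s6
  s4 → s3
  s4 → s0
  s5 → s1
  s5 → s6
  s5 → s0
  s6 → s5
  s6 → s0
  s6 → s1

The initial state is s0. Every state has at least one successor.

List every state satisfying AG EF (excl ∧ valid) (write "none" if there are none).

States satisfying EF (excl ∧ valid): {s0, s1, s2, s3, s4, s5, s6}.
States satisfying AG EF (excl ∧ valid): {s0, s1, s2, s3, s4, s5, s6}.

{s0, s1, s2, s3, s4, s5, s6}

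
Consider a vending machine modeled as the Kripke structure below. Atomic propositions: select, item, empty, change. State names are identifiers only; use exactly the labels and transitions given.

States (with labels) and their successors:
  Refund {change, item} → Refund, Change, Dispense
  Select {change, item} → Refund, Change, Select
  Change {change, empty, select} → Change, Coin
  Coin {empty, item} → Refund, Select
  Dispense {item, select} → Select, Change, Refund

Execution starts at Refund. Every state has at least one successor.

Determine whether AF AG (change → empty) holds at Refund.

States satisfying AG (change → empty): ∅.
States satisfying AF AG (change → empty): ∅.
There is a path from Refund along which AG (change → empty) never holds.
Refund ∉ Sat(AF AG (change → empty)).

No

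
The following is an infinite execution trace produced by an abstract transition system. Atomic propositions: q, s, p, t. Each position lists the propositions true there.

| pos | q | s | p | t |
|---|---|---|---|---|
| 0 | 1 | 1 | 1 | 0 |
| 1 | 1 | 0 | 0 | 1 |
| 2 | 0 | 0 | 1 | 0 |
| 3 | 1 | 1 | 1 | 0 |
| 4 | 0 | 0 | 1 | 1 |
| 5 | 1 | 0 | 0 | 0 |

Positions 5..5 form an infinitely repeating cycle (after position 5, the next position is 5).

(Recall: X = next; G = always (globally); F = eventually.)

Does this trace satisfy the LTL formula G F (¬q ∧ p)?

F (¬q ∧ p) must hold at every position from 0 onward. It fails at position 5, so G F (¬q ∧ p) is false.

Does not hold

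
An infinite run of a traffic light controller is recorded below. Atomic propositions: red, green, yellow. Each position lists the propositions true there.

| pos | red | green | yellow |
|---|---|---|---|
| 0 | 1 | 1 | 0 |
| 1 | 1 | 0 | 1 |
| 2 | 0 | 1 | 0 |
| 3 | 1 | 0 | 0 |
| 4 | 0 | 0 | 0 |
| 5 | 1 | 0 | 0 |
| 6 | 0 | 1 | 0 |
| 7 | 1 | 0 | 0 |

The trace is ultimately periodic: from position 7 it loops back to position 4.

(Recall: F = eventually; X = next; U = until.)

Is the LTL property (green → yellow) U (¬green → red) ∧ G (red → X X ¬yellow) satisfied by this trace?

Yes

Walking from position 0: ¬green → red first holds at position 0, and green → yellow holds at every earlier position along the way, so (green → yellow) U (¬green → red) holds.
red → X X ¬yellow holds at every position 0..7, and those are all positions ever visited, so G (red → X X ¬yellow) holds.
Positions where red holds: 0, 1, 3, 5, 7.
Check X X ¬yellow at each: 0→ok, 1→ok, 3→ok, 5→ok, 7→ok.
At position 0: (green → yellow) U (¬green → red) is true; G (red → X X ¬yellow) is true; so (green → yellow) U (¬green → red) ∧ G (red → X X ¬yellow) is true.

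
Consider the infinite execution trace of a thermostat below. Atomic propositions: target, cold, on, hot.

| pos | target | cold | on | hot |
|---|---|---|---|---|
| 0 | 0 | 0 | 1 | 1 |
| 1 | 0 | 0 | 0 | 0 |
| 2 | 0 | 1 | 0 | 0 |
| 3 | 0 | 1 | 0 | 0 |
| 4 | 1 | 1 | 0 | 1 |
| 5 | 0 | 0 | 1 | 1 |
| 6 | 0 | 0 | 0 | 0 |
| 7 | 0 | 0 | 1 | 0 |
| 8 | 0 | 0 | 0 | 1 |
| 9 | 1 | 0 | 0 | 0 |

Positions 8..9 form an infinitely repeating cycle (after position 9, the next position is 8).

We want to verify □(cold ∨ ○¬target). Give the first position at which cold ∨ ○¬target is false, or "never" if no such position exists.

Check cold ∨ ○¬target at each position in order: 0 ✓, 1 ✓, 2 ✓, 3 ✓, 4 ✓, 5 ✓, 6 ✓, 7 ✓.
At position 8 the labels are {hot} and the next position 9 has {target}, so cold ∨ ○¬target is false there. This is the first violation.

8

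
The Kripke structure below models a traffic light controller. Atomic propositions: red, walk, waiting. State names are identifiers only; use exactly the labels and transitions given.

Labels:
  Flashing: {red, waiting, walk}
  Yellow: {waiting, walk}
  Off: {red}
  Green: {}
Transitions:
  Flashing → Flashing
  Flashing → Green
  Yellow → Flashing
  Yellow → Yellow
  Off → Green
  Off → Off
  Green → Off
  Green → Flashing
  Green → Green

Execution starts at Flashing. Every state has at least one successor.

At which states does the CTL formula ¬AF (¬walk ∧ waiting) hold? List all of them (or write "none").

States satisfying ¬walk ∧ waiting: ∅.
States satisfying AF (¬walk ∧ waiting): ∅.
States satisfying ¬AF (¬walk ∧ waiting): {Flashing, Yellow, Off, Green}.

{Flashing, Yellow, Off, Green}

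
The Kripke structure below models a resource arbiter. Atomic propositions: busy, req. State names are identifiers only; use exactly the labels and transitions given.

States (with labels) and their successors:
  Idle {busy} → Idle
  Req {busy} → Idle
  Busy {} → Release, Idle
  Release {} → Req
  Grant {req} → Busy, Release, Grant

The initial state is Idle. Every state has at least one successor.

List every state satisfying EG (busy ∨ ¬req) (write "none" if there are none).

{Idle, Req, Busy, Release}

States satisfying busy ∨ ¬req: {Idle, Req, Busy, Release}.
States satisfying EG (busy ∨ ¬req): {Idle, Req, Busy, Release}.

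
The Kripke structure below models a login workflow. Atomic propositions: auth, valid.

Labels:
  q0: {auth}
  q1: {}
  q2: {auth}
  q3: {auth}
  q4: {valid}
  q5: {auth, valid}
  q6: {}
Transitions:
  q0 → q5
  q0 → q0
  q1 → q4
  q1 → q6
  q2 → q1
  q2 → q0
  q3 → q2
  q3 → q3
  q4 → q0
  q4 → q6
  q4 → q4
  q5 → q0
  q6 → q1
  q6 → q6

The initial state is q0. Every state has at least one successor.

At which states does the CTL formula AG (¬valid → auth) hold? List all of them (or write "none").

{q0, q5}

States satisfying ¬valid → auth: {q0, q2, q3, q4, q5}.
States satisfying AG (¬valid → auth): {q0, q5}.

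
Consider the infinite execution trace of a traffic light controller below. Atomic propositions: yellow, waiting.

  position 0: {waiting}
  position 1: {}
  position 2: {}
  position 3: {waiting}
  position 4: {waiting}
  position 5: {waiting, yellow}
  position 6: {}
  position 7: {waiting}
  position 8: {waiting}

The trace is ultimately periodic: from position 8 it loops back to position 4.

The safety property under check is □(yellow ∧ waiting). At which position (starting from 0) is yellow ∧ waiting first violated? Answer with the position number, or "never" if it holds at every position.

0

At position 0 the labels are {waiting}, so yellow ∧ waiting is false there. This is the first violation.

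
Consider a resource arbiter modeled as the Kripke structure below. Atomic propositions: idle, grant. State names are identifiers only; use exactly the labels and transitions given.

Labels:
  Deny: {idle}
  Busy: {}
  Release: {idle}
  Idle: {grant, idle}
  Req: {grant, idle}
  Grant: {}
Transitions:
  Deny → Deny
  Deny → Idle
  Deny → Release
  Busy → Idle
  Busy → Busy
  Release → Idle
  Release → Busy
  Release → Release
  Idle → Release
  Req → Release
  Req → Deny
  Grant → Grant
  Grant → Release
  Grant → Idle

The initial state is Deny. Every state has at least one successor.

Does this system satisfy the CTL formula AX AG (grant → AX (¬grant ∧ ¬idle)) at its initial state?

States satisfying AG (grant → AX (¬grant ∧ ¬idle)): ∅.
States satisfying AX AG (grant → AX (¬grant ∧ ¬idle)): ∅.
Deny ∉ Sat(AX AG (grant → AX (¬grant ∧ ¬idle))).

Violated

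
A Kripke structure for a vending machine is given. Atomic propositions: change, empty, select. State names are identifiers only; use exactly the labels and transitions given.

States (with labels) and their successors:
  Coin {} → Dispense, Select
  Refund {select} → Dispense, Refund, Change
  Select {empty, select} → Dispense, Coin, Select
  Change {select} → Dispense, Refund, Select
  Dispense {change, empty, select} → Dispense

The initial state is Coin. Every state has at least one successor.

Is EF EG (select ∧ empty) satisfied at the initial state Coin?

States satisfying EG (select ∧ empty): {Select, Dispense}.
States satisfying EF EG (select ∧ empty): {Coin, Refund, Select, Change, Dispense}.
Some path from Coin reaches a state where EG (select ∧ empty) holds.
Coin ∈ Sat(EF EG (select ∧ empty)).

Satisfied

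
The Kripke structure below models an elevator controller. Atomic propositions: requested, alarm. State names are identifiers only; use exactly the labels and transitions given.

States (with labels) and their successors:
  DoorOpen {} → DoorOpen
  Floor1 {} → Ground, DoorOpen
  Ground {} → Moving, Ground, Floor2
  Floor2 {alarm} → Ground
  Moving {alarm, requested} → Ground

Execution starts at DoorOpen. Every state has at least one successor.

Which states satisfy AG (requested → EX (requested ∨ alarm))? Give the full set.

{DoorOpen}

States satisfying requested → EX (requested ∨ alarm): {DoorOpen, Floor1, Ground, Floor2}.
States satisfying AG (requested → EX (requested ∨ alarm)): {DoorOpen}.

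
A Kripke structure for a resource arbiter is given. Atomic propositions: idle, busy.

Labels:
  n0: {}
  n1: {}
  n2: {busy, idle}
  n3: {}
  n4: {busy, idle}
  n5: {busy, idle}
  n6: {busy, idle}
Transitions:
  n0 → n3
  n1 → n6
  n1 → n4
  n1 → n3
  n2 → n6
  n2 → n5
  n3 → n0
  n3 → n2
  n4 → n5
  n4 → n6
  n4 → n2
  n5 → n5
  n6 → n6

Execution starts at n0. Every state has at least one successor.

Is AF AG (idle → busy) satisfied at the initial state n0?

States satisfying AG (idle → busy): {n0, n1, n2, n3, n4, n5, n6}.
States satisfying AF AG (idle → busy): {n0, n1, n2, n3, n4, n5, n6}.
n0 ∈ Sat(AF AG (idle → busy)).

Yes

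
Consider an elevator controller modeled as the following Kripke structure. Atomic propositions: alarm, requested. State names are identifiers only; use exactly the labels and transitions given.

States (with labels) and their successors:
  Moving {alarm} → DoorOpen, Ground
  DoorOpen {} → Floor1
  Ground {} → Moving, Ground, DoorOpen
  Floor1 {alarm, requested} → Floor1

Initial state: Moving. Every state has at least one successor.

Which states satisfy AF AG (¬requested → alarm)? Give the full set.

{DoorOpen, Floor1}

States satisfying AG (¬requested → alarm): {Floor1}.
States satisfying AF AG (¬requested → alarm): {DoorOpen, Floor1}.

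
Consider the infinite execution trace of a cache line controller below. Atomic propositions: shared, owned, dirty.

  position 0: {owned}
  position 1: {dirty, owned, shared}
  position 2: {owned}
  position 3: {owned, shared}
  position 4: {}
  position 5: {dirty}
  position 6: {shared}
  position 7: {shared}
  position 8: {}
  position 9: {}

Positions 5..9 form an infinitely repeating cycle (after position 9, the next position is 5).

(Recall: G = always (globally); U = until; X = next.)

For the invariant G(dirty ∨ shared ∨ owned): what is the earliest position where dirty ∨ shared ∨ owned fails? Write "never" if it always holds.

4

Check dirty ∨ shared ∨ owned at each position in order: 0 ✓, 1 ✓, 2 ✓, 3 ✓.
At position 4 the labels are {}, so dirty ∨ shared ∨ owned is false there. This is the first violation.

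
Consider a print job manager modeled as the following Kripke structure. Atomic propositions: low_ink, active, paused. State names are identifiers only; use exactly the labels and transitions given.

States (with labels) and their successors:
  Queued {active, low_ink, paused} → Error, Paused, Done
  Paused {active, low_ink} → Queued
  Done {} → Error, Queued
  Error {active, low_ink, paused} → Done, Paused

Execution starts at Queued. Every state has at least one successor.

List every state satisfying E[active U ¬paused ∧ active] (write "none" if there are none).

States satisfying active: {Queued, Paused, Error}.
States satisfying ¬paused ∧ active: {Paused}.
States satisfying E[active U ¬paused ∧ active]: {Queued, Paused, Error}.

{Queued, Paused, Error}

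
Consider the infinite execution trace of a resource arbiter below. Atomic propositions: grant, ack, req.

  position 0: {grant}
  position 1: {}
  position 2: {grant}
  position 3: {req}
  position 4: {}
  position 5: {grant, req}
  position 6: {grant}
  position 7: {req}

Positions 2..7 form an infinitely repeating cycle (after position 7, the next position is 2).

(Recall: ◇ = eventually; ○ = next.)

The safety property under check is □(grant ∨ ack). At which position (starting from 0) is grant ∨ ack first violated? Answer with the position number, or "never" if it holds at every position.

1

Check grant ∨ ack at each position in order: 0 ✓.
At position 1 the labels are {}, so grant ∨ ack is false there. This is the first violation.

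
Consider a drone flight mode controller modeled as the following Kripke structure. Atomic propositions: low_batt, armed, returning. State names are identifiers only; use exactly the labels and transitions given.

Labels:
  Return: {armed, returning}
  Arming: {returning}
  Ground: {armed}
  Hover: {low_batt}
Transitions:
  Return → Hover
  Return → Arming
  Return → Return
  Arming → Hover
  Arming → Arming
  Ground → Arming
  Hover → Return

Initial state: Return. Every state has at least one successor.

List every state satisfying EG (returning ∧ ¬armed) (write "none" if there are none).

{Arming}

States satisfying returning ∧ ¬armed: {Arming}.
States satisfying EG (returning ∧ ¬armed): {Arming}.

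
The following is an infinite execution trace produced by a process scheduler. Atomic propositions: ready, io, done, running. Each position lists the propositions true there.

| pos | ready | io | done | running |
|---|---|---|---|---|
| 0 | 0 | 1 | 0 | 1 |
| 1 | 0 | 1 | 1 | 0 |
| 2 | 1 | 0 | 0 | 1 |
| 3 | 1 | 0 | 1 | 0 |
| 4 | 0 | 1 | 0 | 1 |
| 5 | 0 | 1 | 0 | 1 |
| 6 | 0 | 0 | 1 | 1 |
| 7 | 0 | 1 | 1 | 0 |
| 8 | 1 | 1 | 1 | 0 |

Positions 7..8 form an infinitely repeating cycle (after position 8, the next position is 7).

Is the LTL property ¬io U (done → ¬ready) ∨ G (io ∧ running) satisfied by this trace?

Holds

Walking from position 0: done → ¬ready first holds at position 0, and ¬io holds at every earlier position along the way, so ¬io U (done → ¬ready) holds.
io ∧ running must hold at every position from 0 onward. It fails at position 1, so G (io ∧ running) is false.
At position 0: ¬io U (done → ¬ready) is true; G (io ∧ running) is false; so ¬io U (done → ¬ready) ∨ G (io ∧ running) is true.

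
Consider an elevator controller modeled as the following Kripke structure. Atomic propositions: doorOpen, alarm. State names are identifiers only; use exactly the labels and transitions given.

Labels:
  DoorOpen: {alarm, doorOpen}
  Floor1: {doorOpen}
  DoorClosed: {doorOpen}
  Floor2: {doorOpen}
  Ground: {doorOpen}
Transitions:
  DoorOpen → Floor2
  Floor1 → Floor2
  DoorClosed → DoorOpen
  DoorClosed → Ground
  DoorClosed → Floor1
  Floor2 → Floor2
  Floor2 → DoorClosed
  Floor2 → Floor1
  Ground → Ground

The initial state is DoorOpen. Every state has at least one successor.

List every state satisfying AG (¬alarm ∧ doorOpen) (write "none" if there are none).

States satisfying ¬alarm ∧ doorOpen: {Floor1, DoorClosed, Floor2, Ground}.
States satisfying AG (¬alarm ∧ doorOpen): {Ground}.

{Ground}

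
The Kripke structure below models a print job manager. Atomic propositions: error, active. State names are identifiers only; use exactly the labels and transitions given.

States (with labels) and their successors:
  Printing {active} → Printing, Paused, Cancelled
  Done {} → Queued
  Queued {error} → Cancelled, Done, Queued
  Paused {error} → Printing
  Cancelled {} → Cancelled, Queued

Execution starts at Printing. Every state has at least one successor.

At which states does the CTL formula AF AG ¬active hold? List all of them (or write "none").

States satisfying AG ¬active: {Done, Queued, Cancelled}.
States satisfying AF AG ¬active: {Done, Queued, Cancelled}.

{Done, Queued, Cancelled}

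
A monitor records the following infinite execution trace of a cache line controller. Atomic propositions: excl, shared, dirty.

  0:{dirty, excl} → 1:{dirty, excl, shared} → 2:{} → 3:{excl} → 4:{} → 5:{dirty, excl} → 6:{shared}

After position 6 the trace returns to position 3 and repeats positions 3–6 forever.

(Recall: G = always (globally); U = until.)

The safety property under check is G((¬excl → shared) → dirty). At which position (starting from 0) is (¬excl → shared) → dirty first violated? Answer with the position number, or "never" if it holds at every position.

Check (¬excl → shared) → dirty at each position in order: 0 ✓, 1 ✓, 2 ✓.
At position 3 the labels are {excl}, so (¬excl → shared) → dirty is false there. This is the first violation.

3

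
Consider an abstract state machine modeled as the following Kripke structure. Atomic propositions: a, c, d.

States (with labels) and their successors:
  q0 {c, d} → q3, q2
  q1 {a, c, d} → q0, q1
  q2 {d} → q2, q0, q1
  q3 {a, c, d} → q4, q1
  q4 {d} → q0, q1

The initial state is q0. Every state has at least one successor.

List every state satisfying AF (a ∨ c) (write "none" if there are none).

{q0, q1, q3, q4}

States satisfying a ∨ c: {q0, q1, q3}.
States satisfying AF (a ∨ c): {q0, q1, q3, q4}.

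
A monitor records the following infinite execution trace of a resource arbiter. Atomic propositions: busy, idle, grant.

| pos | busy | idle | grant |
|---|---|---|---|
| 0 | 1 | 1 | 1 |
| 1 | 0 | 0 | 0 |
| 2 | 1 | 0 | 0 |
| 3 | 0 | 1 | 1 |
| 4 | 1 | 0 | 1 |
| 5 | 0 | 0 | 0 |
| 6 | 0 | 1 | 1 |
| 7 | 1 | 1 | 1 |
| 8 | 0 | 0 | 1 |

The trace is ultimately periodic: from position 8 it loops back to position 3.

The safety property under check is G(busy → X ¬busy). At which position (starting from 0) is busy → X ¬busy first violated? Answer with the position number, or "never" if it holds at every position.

never

busy → X ¬busy holds at every position 0..8, and those are all the positions the trace ever visits, so the invariant G(busy → X ¬busy) is never violated.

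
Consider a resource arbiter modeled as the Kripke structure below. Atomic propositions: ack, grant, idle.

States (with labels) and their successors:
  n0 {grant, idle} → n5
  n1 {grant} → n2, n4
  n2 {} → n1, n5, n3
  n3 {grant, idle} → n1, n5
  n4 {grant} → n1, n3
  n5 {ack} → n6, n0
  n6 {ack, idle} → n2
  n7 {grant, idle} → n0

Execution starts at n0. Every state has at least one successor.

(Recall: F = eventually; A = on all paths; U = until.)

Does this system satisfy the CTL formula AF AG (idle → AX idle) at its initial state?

Violated

States satisfying AG (idle → AX idle): ∅.
States satisfying AF AG (idle → AX idle): ∅.
There is a path from n0 along which AG (idle → AX idle) never holds.
n0 ∉ Sat(AF AG (idle → AX idle)).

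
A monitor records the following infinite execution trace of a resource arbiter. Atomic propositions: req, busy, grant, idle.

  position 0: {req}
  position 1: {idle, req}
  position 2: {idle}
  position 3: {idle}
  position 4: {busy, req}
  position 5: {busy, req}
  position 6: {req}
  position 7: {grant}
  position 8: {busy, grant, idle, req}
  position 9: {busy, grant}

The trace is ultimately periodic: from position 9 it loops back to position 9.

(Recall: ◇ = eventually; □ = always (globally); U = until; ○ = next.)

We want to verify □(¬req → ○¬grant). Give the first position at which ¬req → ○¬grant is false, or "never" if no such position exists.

Check ¬req → ○¬grant at each position in order: 0 ✓, 1 ✓, 2 ✓, 3 ✓, 4 ✓, 5 ✓, 6 ✓.
At position 7 the labels are {grant} and the next position 8 has {busy, grant, idle, req}, so ¬req → ○¬grant is false there. This is the first violation.

7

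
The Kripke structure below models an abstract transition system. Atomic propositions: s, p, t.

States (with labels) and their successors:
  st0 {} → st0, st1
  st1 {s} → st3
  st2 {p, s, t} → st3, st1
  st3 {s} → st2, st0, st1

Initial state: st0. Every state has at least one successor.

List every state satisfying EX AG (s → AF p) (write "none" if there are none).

States satisfying AG (s → AF p): ∅.
States satisfying EX AG (s → AF p): ∅.

none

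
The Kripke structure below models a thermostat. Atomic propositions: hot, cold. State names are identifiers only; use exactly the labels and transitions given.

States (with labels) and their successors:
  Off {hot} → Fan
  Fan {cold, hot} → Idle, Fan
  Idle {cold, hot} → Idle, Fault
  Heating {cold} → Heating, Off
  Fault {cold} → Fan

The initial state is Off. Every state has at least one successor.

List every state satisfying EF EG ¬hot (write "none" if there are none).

States satisfying EG ¬hot: {Heating}.
States satisfying EF EG ¬hot: {Heating}.

{Heating}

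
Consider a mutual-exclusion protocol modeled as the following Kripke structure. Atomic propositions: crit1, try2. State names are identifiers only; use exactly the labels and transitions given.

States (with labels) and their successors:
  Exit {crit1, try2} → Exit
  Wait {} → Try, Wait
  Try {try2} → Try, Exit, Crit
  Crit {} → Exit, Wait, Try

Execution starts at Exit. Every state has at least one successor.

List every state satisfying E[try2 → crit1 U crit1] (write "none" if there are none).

States satisfying try2 → crit1: {Exit, Wait, Crit}.
States satisfying crit1: {Exit}.
States satisfying E[try2 → crit1 U crit1]: {Exit, Crit}.

{Exit, Crit}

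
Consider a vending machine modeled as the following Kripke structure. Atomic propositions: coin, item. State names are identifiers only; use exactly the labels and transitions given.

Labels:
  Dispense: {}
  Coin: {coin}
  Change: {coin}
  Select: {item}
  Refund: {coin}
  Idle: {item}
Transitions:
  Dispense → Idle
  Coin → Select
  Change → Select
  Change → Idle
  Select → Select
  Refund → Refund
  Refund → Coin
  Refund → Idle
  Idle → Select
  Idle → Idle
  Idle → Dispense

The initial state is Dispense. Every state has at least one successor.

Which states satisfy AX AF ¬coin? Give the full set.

States satisfying AF ¬coin: {Dispense, Coin, Change, Select, Idle}.
States satisfying AX AF ¬coin: {Dispense, Coin, Change, Select, Idle}.

{Dispense, Coin, Change, Select, Idle}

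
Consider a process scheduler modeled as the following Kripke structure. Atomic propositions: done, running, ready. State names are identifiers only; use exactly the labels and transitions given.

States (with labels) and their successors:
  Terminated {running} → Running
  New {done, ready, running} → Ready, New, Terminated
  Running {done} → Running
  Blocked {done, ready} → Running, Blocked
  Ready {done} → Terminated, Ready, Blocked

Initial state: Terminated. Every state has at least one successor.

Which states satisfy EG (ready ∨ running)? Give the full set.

{New, Blocked}

States satisfying ready ∨ running: {Terminated, New, Blocked}.
States satisfying EG (ready ∨ running): {New, Blocked}.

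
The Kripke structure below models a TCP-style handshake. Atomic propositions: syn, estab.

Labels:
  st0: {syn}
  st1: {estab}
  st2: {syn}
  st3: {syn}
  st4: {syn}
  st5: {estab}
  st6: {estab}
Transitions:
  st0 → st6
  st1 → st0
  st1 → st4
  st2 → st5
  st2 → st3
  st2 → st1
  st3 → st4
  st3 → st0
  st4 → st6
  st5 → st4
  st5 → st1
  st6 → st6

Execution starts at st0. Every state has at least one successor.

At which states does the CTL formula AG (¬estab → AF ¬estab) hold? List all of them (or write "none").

{st0, st1, st2, st3, st4, st5, st6}

States satisfying ¬estab → AF ¬estab: {st0, st1, st2, st3, st4, st5, st6}.
States satisfying AG (¬estab → AF ¬estab): {st0, st1, st2, st3, st4, st5, st6}.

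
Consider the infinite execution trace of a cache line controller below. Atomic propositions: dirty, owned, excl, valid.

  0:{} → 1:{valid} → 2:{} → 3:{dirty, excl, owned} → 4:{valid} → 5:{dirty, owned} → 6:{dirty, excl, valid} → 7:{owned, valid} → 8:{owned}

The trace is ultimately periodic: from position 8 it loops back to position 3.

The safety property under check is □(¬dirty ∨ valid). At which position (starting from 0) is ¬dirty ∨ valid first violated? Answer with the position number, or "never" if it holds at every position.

3

Check ¬dirty ∨ valid at each position in order: 0 ✓, 1 ✓, 2 ✓.
At position 3 the labels are {dirty, excl, owned}, so ¬dirty ∨ valid is false there. This is the first violation.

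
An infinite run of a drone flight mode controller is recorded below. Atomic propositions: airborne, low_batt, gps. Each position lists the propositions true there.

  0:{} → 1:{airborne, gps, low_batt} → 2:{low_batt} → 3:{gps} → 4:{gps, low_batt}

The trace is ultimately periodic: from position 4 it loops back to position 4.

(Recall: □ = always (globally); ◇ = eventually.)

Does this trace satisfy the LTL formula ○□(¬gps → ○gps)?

The position after 0 is 1; □(¬gps → ○gps) is true there.

Satisfied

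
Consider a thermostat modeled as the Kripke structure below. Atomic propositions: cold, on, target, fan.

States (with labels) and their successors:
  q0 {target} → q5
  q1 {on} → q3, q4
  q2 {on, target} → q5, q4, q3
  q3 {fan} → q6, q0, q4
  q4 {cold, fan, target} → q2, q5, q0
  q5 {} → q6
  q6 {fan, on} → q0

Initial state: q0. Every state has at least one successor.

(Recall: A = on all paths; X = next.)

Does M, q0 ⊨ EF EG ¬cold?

Holds

States satisfying EG ¬cold: {q0, q1, q2, q3, q5, q6}.
States satisfying EF EG ¬cold: {q0, q1, q2, q3, q4, q5, q6}.
Some path from q0 reaches a state where EG ¬cold holds.
q0 ∈ Sat(EF EG ¬cold).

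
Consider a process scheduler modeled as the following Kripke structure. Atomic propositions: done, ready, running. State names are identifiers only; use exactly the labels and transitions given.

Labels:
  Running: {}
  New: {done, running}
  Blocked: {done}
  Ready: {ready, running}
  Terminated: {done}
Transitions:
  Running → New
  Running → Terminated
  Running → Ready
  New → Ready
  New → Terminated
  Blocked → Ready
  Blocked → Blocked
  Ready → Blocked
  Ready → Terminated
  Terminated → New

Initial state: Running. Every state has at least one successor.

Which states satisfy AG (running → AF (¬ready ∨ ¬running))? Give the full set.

{Running, New, Blocked, Ready, Terminated}

States satisfying running → AF (¬ready ∨ ¬running): {Running, New, Blocked, Ready, Terminated}.
States satisfying AG (running → AF (¬ready ∨ ¬running)): {Running, New, Blocked, Ready, Terminated}.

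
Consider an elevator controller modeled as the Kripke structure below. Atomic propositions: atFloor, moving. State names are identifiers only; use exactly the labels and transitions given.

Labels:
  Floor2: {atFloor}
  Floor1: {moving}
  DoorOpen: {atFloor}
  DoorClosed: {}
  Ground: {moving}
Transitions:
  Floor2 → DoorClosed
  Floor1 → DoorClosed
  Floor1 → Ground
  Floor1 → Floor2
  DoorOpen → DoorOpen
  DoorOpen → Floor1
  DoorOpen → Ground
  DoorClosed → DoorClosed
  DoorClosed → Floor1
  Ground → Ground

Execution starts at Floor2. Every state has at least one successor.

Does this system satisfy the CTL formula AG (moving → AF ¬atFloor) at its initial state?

States satisfying moving → AF ¬atFloor: {Floor2, Floor1, DoorOpen, DoorClosed, Ground}.
States satisfying AG (moving → AF ¬atFloor): {Floor2, Floor1, DoorOpen, DoorClosed, Ground}.
Every state reachable from Floor2 satisfies moving → AF ¬atFloor.
Floor2 ∈ Sat(AG (moving → AF ¬atFloor)).

Satisfied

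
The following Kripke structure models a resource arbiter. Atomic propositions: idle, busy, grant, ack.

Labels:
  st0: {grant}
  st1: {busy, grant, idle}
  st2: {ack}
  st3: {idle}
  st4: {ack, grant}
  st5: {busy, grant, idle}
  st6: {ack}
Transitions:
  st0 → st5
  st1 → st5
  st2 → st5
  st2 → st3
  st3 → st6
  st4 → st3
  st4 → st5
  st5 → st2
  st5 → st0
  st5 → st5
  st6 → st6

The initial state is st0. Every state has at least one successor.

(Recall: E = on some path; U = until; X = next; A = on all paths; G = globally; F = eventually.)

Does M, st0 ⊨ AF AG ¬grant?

No

States satisfying AG ¬grant: {st3, st6}.
States satisfying AF AG ¬grant: {st3, st6}.
There is a path from st0 along which AG ¬grant never holds.
st0 ∉ Sat(AF AG ¬grant).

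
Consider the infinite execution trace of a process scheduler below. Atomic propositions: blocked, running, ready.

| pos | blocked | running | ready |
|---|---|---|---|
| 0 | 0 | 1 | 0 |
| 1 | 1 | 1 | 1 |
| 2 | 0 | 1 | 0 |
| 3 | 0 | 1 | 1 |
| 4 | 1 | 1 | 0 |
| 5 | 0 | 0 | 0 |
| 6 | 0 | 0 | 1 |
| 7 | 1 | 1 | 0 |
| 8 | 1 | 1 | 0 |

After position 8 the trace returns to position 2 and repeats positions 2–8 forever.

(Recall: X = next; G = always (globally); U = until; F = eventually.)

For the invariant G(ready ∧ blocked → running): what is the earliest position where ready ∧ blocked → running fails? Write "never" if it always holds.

never

ready ∧ blocked → running holds at every position 0..8, and those are all the positions the trace ever visits, so the invariant G(ready ∧ blocked → running) is never violated.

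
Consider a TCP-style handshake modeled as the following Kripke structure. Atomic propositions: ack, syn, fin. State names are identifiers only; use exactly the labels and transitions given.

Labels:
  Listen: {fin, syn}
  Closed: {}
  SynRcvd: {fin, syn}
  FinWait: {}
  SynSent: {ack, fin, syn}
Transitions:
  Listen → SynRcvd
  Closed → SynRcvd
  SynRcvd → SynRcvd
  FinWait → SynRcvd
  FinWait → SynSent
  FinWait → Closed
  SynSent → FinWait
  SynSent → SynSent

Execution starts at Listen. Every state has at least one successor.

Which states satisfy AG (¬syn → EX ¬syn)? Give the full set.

States satisfying ¬syn → EX ¬syn: {Listen, SynRcvd, FinWait, SynSent}.
States satisfying AG (¬syn → EX ¬syn): {Listen, SynRcvd}.

{Listen, SynRcvd}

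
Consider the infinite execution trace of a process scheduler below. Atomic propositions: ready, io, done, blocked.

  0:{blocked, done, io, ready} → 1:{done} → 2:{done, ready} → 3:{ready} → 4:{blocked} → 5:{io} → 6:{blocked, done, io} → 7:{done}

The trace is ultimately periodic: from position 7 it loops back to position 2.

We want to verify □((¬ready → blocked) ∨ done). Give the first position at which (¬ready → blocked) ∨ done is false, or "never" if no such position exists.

5

Check (¬ready → blocked) ∨ done at each position in order: 0 ✓, 1 ✓, 2 ✓, 3 ✓, 4 ✓.
At position 5 the labels are {io}, so (¬ready → blocked) ∨ done is false there. This is the first violation.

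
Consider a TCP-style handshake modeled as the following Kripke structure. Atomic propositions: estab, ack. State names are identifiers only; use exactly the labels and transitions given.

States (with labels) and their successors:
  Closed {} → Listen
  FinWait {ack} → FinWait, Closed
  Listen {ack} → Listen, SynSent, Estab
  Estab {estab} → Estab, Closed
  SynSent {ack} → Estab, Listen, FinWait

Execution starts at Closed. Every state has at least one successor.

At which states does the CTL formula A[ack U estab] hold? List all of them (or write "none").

{Estab}

States satisfying ack: {FinWait, Listen, SynSent}.
States satisfying estab: {Estab}.
States satisfying A[ack U estab]: {Estab}.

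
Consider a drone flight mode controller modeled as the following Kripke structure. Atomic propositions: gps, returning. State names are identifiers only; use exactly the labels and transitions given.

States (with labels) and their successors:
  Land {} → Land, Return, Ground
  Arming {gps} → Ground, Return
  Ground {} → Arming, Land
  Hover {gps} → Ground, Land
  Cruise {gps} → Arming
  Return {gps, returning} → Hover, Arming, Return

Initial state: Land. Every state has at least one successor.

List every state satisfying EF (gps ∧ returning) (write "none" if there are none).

States satisfying gps ∧ returning: {Return}.
States satisfying EF (gps ∧ returning): {Land, Arming, Ground, Hover, Cruise, Return}.

{Land, Arming, Ground, Hover, Cruise, Return}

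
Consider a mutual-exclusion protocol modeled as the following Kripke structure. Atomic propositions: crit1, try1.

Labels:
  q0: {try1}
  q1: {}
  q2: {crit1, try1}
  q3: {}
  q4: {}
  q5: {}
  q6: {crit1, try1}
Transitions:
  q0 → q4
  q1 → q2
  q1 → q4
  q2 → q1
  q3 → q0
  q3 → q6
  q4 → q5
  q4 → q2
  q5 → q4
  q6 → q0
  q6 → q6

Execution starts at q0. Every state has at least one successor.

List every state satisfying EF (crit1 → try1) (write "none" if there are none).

States satisfying crit1 → try1: {q0, q1, q2, q3, q4, q5, q6}.
States satisfying EF (crit1 → try1): {q0, q1, q2, q3, q4, q5, q6}.

{q0, q1, q2, q3, q4, q5, q6}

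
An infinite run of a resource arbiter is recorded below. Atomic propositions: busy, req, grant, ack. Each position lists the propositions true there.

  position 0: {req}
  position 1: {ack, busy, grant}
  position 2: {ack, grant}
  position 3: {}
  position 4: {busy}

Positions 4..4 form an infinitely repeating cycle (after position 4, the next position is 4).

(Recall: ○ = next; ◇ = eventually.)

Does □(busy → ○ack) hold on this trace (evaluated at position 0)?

busy → ○ack must hold at every position from 0 onward. It fails at position 4, so □(busy → ○ack) is false.
Positions where busy holds: 1, 4.
Check ○ack at each: 1→ok, 4→fails.

No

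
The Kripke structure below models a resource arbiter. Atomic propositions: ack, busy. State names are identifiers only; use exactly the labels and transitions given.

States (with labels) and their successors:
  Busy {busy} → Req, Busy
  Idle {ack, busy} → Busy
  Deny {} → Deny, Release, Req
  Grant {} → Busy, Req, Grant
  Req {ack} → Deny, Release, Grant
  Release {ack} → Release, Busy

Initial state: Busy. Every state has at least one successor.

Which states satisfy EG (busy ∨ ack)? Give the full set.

{Busy, Idle, Req, Release}

States satisfying busy ∨ ack: {Busy, Idle, Req, Release}.
States satisfying EG (busy ∨ ack): {Busy, Idle, Req, Release}.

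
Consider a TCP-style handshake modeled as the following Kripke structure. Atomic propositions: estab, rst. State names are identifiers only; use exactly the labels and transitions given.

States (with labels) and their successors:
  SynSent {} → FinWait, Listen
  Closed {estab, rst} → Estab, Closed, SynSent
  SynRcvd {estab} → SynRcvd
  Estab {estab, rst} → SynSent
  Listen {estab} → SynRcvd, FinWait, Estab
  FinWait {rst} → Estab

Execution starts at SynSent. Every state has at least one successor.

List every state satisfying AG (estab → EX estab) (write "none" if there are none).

{SynRcvd}

States satisfying estab → EX estab: {SynSent, Closed, SynRcvd, Listen, FinWait}.
States satisfying AG (estab → EX estab): {SynRcvd}.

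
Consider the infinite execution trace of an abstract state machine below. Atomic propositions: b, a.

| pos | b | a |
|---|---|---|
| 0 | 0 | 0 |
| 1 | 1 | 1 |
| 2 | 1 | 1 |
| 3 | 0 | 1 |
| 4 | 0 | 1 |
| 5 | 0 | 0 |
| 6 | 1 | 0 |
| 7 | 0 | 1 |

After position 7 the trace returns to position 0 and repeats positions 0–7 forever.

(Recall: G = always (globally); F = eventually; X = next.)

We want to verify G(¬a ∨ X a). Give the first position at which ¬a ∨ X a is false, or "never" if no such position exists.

Check ¬a ∨ X a at each position in order: 0 ✓, 1 ✓, 2 ✓, 3 ✓.
At position 4 the labels are {a} and the next position 5 has {}, so ¬a ∨ X a is false there. This is the first violation.

4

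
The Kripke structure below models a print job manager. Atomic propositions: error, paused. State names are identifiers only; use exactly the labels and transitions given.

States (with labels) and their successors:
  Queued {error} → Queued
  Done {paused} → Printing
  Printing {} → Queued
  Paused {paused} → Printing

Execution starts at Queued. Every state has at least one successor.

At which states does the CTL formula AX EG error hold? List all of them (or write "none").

{Queued, Printing}

States satisfying EG error: {Queued}.
States satisfying AX EG error: {Queued, Printing}.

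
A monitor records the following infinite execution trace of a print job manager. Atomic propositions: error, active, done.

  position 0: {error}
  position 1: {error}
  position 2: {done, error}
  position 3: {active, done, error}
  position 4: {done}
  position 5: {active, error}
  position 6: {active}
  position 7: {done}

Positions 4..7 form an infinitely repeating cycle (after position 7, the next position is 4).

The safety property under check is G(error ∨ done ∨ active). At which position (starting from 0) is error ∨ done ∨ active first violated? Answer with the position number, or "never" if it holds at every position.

never

error ∨ done ∨ active holds at every position 0..7, and those are all the positions the trace ever visits, so the invariant G(error ∨ done ∨ active) is never violated.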